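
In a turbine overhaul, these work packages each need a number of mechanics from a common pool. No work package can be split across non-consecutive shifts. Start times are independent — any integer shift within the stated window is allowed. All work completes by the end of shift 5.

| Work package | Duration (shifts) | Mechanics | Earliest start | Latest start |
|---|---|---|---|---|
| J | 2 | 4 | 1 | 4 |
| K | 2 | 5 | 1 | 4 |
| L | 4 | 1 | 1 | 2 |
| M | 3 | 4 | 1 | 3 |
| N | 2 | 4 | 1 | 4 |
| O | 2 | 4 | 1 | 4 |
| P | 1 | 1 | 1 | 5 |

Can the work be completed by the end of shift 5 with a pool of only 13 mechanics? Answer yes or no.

Schedule J@1, K@1, L@1, M@3, N@3, O@3, P@1: s1:11  s2:10  s3:13  s4:13  s5:4 — peak 13 ≤ 13.

yes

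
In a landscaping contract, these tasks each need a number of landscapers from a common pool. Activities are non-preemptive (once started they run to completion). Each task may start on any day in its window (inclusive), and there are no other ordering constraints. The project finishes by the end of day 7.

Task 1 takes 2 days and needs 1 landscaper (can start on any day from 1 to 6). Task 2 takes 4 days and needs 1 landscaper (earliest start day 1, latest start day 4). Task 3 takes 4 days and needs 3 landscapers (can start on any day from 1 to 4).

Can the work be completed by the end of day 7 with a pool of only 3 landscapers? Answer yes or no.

no

The minimum achievable peak is 4; 3 < 4, so no feasible schedule stays within the cap.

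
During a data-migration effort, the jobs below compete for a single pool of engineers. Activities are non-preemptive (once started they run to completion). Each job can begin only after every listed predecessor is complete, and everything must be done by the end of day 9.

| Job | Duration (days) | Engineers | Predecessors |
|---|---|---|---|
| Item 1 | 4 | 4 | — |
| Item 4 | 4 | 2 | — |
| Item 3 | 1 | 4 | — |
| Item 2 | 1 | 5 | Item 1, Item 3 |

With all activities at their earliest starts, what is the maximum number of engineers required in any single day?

Early-start schedule: Item 1@1, Item 4@1, Item 3@1, Item 2@5.
Load per day: day 1: 10, day 2: 6, day 3: 6, day 4: 6, day 5: 5, day 6: 0, day 7: 0, day 8: 0, day 9: 0.
Peak is 10.

10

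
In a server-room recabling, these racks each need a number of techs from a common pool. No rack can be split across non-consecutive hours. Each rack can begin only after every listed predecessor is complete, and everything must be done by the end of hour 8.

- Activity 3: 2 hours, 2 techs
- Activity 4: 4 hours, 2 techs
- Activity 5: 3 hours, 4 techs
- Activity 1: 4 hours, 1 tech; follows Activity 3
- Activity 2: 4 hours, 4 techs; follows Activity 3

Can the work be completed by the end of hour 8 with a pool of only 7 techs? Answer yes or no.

yes

Schedule Activity 3@1, Activity 4@3, Activity 5@1, Activity 1@3, Activity 2@4: h1:6  h2:6  h3:7  h4:7  h5:7  h6:7  h7:4  h8:0 — peak 7 ≤ 7.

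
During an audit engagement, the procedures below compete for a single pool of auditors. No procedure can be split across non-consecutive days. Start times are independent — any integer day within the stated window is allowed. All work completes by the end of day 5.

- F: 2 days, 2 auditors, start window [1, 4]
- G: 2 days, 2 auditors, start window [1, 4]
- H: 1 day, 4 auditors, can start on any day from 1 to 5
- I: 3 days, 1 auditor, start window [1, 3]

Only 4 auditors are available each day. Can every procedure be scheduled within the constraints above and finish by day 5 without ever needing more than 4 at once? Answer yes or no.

yes

Schedule F@1, G@3, H@5, I@1: d1:3  d2:3  d3:3  d4:2  d5:4 — peak 4 ≤ 4.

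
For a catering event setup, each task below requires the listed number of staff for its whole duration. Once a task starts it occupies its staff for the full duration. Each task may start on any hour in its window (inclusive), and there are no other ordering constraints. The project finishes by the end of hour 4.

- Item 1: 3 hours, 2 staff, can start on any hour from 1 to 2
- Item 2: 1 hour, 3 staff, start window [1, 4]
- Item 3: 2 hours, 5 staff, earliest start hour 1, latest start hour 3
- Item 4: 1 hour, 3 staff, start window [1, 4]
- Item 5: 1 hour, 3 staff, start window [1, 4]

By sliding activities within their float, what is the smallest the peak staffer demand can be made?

Early-start (Item 1@1, Item 2@1, Item 3@1, Item 4@1, Item 5@1) gives peak 16: h1:16  h2:7  h3:2  h4:0.
Shift Item 3→2, Item 4→4, Item 5→4.
Schedule Item 1@1, Item 2@1, Item 3@2, Item 4@4, Item 5@4: h1:5  h2:7  h3:7  h4:6 — peak 7.
Total staffer-hours = 25 over 4 hours ⇒ peak ≥ ⌈25/4⌉ = 7, so 7 is optimal.

7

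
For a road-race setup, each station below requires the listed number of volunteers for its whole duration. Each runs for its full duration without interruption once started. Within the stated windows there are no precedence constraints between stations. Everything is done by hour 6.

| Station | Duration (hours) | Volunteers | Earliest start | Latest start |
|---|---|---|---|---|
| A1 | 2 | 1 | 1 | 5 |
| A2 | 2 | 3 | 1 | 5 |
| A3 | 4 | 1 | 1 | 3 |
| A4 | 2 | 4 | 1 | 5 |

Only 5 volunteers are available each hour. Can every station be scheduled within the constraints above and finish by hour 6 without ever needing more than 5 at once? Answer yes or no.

Schedule A1@1, A2@3, A3@1, A4@5: h1:2  h2:2  h3:4  h4:4  h5:4  h6:4 — peak 4 ≤ 5.

yes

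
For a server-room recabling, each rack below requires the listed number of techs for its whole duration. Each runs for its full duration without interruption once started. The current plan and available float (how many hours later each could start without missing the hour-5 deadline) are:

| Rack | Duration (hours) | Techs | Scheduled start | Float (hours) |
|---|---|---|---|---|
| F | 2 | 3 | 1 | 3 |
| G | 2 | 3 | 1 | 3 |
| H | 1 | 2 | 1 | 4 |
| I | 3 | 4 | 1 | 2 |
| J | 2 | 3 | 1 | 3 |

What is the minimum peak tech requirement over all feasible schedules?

Early-start (F@1, G@1, H@1, I@1, J@1) gives peak 15: h1:15  h2:13  h3:4  h4:0  h5:0.
Shift H→3, I→3, J→4.
Schedule F@1, G@1, H@3, I@3, J@4: h1:6  h2:6  h3:6  h4:7  h5:7 — peak 7.
Total tech-hours = 32 over 5 hours ⇒ peak ≥ ⌈32/5⌉ = 7, so 7 is optimal.

7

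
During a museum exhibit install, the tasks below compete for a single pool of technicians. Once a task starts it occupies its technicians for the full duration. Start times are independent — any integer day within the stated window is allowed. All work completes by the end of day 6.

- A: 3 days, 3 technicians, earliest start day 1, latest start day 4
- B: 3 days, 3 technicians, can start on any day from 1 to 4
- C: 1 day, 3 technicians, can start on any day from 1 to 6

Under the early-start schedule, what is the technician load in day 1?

At early start, day 1 has: A, B, C.
Demand: 3 + 3 + 3 = 9.

9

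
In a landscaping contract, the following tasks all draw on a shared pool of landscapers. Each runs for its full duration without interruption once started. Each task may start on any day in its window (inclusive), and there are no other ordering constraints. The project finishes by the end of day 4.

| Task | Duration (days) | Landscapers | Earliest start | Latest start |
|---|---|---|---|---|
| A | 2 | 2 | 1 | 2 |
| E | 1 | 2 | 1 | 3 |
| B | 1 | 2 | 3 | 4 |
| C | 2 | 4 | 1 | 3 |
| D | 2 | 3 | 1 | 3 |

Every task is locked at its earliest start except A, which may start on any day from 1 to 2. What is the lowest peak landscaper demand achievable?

9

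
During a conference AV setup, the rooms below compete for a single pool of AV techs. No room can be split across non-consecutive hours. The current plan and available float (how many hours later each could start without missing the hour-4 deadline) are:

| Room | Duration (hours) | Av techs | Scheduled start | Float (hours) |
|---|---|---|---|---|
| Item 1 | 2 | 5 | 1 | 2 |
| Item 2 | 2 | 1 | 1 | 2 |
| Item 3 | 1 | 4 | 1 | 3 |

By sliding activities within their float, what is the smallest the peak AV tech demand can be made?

5

Early-start (Item 1@1, Item 2@1, Item 3@1) gives peak 10: h1:10  h2:6  h3:0  h4:0.
Shift Item 2→3, Item 3→3.
Schedule Item 1@1, Item 2@3, Item 3@3: h1:5  h2:5  h3:5  h4:1 — peak 5.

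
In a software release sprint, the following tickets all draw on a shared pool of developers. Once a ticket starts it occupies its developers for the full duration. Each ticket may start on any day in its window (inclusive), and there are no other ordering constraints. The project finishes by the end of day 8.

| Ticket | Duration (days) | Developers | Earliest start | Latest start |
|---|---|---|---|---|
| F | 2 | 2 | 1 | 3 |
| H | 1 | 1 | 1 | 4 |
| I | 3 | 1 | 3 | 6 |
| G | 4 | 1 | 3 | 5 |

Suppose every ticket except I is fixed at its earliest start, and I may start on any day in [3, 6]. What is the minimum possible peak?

3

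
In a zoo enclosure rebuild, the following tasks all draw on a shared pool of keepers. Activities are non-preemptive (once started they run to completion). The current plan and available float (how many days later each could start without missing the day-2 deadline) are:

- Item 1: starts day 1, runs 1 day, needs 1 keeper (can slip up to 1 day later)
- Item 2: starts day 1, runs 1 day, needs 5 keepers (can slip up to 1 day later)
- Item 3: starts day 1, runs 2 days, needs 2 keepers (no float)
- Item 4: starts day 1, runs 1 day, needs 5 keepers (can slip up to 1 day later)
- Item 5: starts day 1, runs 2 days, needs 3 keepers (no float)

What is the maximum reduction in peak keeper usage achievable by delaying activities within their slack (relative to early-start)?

5

Early-start peak: d1:16  d2:5 ⇒ 16.
Leveled (Item 1@1, Item 2@1, Item 3@1, Item 4@2, Item 5@1): d1:11  d2:10 ⇒ 11.
Reduction 16 − 11 = 5.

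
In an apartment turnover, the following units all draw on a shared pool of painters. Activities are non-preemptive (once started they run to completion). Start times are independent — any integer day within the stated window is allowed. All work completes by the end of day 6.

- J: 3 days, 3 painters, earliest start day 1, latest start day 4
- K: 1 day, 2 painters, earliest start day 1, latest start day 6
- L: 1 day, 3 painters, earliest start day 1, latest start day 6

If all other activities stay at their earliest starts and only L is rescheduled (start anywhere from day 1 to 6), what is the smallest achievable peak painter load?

5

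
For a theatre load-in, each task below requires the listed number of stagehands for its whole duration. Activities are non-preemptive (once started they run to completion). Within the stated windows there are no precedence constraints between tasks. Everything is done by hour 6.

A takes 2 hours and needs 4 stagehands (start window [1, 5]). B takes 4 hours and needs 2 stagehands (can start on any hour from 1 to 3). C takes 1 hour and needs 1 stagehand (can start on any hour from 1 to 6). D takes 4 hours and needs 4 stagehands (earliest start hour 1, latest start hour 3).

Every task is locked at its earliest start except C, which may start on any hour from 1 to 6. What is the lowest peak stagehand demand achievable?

C@1: h1:11  h2:10  h3:6  h4:6  h5:0  h6:0 → peak 11
C@2: h1:10  h2:11  h3:6  h4:6  h5:0  h6:0 → peak 11
C@3: h1:10  h2:10  h3:7  h4:6  h5:0  h6:0 → peak 10
C@4: h1:10  h2:10  h3:6  h4:7  h5:0  h6:0 → peak 10
C@5: h1:10  h2:10  h3:6  h4:6  h5:1  h6:0 → peak 10
C@6: h1:10  h2:10  h3:6  h4:6  h5:0  h6:1 → peak 10
Best is C@3, peak 10.

10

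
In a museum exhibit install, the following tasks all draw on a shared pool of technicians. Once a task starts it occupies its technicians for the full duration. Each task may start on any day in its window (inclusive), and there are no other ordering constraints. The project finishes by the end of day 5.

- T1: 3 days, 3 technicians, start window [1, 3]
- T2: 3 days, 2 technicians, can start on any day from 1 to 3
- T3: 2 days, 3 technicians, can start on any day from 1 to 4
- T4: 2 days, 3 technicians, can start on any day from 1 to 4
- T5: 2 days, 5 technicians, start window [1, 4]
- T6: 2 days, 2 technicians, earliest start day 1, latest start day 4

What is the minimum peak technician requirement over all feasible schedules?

Early-start (T1@1, T2@1, T3@1, T4@1, T5@1, T6@1) gives peak 18: d1:18  d2:18  d3:5  d4:0  d5:0.
Shift T2→3, T5→4, T6→3.
Schedule T1@1, T2@3, T3@1, T4@1, T5@4, T6@3: d1:9  d2:9  d3:7  d4:9  d5:7 — peak 9.
Total technician-days = 41 over 5 days ⇒ peak ≥ ⌈41/5⌉ = 9, so 9 is optimal.

9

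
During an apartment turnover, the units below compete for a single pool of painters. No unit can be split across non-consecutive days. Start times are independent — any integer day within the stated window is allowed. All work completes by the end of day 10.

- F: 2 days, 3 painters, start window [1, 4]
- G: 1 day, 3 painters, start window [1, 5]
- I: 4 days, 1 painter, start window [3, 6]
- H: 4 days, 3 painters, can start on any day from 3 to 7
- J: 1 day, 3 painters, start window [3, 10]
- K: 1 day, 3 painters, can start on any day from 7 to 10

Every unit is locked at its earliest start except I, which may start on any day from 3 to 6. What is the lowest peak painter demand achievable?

6

I@3: d1:6  d2:3  d3:7  d4:4  d5:4  d6:4  d7:3  d8:0  d9:0  d10:0 → peak 7
I@4: d1:6  d2:3  d3:6  d4:4  d5:4  d6:4  d7:4  d8:0  d9:0  d10:0 → peak 6
I@5: d1:6  d2:3  d3:6  d4:3  d5:4  d6:4  d7:4  d8:1  d9:0  d10:0 → peak 6
I@6: d1:6  d2:3  d3:6  d4:3  d5:3  d6:4  d7:4  d8:1  d9:1  d10:0 → peak 6
Best is I@4, peak 6.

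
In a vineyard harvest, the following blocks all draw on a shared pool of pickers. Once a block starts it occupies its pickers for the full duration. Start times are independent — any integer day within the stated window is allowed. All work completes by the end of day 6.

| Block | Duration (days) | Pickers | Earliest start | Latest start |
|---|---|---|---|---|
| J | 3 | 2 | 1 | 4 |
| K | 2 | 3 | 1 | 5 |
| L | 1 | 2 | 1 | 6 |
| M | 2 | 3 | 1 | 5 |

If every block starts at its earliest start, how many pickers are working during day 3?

At early start, day 3 has: J.
Demand: 2 = 2.

2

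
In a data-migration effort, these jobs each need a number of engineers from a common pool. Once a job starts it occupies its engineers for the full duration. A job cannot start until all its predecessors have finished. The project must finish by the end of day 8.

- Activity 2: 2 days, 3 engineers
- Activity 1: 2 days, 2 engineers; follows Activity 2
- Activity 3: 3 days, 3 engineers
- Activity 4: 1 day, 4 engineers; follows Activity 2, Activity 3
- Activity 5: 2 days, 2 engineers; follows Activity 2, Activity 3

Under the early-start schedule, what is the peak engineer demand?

8

Early-start schedule: Activity 2@1, Activity 1@3, Activity 3@1, Activity 4@4, Activity 5@4.
Load per day: day 1: 6, day 2: 6, day 3: 5, day 4: 8, day 5: 2, day 6: 0, day 7: 0, day 8: 0.
Peak is 8.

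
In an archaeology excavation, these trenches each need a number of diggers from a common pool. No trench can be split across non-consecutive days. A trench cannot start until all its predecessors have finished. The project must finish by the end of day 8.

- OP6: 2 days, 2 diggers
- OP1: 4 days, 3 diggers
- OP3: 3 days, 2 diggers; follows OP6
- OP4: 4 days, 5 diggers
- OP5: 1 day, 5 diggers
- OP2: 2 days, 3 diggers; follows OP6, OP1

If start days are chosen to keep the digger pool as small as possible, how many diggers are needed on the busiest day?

Early-start (OP6@1, OP1@1, OP3@3, OP4@1, OP5@1, OP2@5) gives peak 15: d1:15  d2:10  d3:10  d4:10  d5:5  d6:3  d7:0  d8:0.
Shift OP3→4, OP4→5, OP5→3, OP2→7.
Schedule OP6@1, OP1@1, OP3@4, OP4@5, OP5@3, OP2@7: d1:5  d2:5  d3:8  d4:5  d5:7  d6:7  d7:8  d8:8 — peak 8.

8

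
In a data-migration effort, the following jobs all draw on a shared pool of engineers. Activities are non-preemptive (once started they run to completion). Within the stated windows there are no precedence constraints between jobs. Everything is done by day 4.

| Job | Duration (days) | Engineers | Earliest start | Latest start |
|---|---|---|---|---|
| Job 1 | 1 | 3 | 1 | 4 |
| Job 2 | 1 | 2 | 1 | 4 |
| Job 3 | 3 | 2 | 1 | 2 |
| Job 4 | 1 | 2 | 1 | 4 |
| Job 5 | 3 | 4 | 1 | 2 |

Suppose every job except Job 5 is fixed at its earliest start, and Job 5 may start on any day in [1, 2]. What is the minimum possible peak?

9

Job 5@1: d1:13  d2:6  d3:6  d4:0 → peak 13
Job 5@2: d1:9  d2:6  d3:6  d4:4 → peak 9
Best is Job 5@2, peak 9.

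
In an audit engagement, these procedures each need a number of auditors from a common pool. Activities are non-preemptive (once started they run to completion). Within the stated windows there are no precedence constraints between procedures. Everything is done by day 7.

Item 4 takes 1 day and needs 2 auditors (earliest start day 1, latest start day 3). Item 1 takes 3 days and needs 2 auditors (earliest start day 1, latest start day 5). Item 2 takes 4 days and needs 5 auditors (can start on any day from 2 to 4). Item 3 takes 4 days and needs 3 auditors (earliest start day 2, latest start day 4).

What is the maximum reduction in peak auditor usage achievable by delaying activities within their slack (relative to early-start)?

Early-start peak: d1:4  d2:10  d3:10  d4:8  d5:8  d6:0  d7:0 ⇒ 10.
Leveled (Item 4@1, Item 1@1, Item 2@2, Item 3@4): d1:4  d2:7  d3:7  d4:8  d5:8  d6:3  d7:3 ⇒ 8.
Reduction 10 − 8 = 2.

2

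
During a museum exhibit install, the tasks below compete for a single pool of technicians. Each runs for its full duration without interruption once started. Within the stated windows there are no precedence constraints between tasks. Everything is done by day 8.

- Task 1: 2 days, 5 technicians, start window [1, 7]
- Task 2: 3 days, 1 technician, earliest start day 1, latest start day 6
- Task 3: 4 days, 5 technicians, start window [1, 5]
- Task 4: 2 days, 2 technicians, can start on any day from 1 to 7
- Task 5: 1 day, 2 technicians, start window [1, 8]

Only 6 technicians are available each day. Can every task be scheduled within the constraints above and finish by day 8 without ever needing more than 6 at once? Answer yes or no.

Schedule Task 1@1, Task 2@1, Task 3@3, Task 4@7, Task 5@7: d1:6  d2:6  d3:6  d4:5  d5:5  d6:5  d7:4  d8:2 — peak 6 ≤ 6.

yes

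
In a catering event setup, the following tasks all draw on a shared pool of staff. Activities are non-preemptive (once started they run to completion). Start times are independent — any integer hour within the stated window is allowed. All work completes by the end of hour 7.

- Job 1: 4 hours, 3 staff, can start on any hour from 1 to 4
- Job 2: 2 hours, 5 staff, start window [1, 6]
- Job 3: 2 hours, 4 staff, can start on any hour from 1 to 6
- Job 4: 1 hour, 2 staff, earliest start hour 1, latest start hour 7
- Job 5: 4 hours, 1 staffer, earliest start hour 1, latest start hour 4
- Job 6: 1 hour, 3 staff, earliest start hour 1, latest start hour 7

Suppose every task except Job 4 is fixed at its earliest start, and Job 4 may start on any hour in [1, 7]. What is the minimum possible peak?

Job 4@1: h1:18  h2:13  h3:4  h4:4  h5:0  h6:0  h7:0 → peak 18
Job 4@2: h1:16  h2:15  h3:4  h4:4  h5:0  h6:0  h7:0 → peak 16
Job 4@3: h1:16  h2:13  h3:6  h4:4  h5:0  h6:0  h7:0 → peak 16
Job 4@4: h1:16  h2:13  h3:4  h4:6  h5:0  h6:0  h7:0 → peak 16
Job 4@5: h1:16  h2:13  h3:4  h4:4  h5:2  h6:0  h7:0 → peak 16
Job 4@6: h1:16  h2:13  h3:4  h4:4  h5:0  h6:2  h7:0 → peak 16
Job 4@7: h1:16  h2:13  h3:4  h4:4  h5:0  h6:0  h7:2 → peak 16
Best is Job 4@2, peak 16.

16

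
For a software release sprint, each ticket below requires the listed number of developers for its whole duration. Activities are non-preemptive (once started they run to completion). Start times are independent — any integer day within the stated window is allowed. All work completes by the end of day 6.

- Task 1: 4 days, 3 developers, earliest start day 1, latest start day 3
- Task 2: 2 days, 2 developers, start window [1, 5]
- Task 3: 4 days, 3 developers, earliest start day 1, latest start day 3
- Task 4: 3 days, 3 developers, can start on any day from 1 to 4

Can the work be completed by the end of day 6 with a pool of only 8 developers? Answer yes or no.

no

The minimum achievable peak is 9; 8 < 9, so no feasible schedule stays within the cap.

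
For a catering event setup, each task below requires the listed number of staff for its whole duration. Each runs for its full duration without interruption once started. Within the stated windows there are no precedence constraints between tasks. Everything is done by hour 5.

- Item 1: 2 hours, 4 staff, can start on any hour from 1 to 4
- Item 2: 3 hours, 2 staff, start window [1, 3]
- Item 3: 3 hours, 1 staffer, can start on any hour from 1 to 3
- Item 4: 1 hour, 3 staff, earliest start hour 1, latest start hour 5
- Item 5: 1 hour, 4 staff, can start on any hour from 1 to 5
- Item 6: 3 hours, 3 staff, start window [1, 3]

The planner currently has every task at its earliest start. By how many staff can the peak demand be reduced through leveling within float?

Early-start peak: h1:17  h2:10  h3:6  h4:0  h5:0 ⇒ 17.
Leveled (Item 1@1, Item 2@1, Item 3@1, Item 4@4, Item 5@5, Item 6@3): h1:7  h2:7  h3:6  h4:6  h5:7 ⇒ 7.
Reduction 17 − 7 = 10.

10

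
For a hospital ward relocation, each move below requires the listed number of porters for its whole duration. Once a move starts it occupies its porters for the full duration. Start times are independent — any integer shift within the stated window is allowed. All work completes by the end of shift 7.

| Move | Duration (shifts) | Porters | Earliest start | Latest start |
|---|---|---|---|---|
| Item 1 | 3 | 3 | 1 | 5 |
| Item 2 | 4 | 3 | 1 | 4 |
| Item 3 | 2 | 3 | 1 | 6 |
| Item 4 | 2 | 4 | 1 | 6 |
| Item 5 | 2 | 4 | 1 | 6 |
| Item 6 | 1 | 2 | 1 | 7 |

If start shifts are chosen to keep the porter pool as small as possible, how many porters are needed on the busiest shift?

7

Early-start (Item 1@1, Item 2@1, Item 3@1, Item 4@1, Item 5@1, Item 6@1) gives peak 19: s1:19  s2:17  s3:6  s4:3  s5:0  s6:0  s7:0.
Shift Item 3→5, Item 4→4, Item 5→6, Item 6→7.
Schedule Item 1@1, Item 2@1, Item 3@5, Item 4@4, Item 5@6, Item 6@7: s1:6  s2:6  s3:6  s4:7  s5:7  s6:7  s7:6 — peak 7.
Total porter-shifts = 45 over 7 shifts ⇒ peak ≥ ⌈45/7⌉ = 7, so 7 is optimal.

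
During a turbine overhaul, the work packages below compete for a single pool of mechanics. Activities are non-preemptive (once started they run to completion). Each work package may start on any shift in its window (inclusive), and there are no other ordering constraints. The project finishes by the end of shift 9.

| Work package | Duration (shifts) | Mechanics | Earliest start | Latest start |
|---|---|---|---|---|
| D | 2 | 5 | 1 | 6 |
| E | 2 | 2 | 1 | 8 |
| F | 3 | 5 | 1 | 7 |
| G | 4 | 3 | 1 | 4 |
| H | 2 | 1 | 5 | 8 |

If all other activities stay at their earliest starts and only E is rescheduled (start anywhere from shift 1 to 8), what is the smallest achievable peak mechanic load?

E@1: s1:15  s2:15  s3:8  s4:3  s5:1  s6:1  s7:0  s8:0  s9:0 → peak 15
E@2: s1:13  s2:15  s3:10  s4:3  s5:1  s6:1  s7:0  s8:0  s9:0 → peak 15
E@3: s1:13  s2:13  s3:10  s4:5  s5:1  s6:1  s7:0  s8:0  s9:0 → peak 13
E@4: s1:13  s2:13  s3:8  s4:5  s5:3  s6:1  s7:0  s8:0  s9:0 → peak 13
E@5: s1:13  s2:13  s3:8  s4:3  s5:3  s6:3  s7:0  s8:0  s9:0 → peak 13
E@6: s1:13  s2:13  s3:8  s4:3  s5:1  s6:3  s7:2  s8:0  s9:0 → peak 13
E@7: s1:13  s2:13  s3:8  s4:3  s5:1  s6:1  s7:2  s8:2  s9:0 → peak 13
E@8: s1:13  s2:13  s3:8  s4:3  s5:1  s6:1  s7:0  s8:2  s9:2 → peak 13
Best is E@3, peak 13.

13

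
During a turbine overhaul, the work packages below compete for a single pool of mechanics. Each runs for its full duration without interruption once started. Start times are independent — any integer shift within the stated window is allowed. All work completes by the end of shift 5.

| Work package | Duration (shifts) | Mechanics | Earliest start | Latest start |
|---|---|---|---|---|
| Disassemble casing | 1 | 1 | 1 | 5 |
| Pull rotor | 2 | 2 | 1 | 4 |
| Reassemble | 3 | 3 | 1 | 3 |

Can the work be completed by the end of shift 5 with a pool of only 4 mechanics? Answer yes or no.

Schedule Disassemble casing@1, Pull rotor@1, Reassemble@3: s1:3  s2:2  s3:3  s4:3  s5:3 — peak 3 ≤ 4.

yes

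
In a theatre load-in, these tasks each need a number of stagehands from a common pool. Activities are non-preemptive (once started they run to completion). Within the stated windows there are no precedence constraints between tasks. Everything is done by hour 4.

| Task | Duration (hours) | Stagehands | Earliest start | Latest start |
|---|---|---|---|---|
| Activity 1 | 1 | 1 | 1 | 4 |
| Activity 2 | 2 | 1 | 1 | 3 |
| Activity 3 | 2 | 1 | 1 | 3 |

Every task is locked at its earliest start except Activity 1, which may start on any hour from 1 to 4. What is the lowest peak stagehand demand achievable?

2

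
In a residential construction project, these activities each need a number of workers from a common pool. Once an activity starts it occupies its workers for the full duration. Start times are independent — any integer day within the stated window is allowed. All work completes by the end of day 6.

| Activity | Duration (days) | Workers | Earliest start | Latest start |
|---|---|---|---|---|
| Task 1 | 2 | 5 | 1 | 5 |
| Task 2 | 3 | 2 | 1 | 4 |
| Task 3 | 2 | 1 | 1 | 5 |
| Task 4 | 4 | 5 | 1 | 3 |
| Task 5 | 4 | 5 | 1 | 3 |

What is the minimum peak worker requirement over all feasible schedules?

Early-start (Task 1@1, Task 2@1, Task 3@1, Task 4@1, Task 5@1) gives peak 18: d1:18  d2:18  d3:12  d4:10  d5:0  d6:0.
Shift Task 4→3, Task 5→3.
Schedule Task 1@1, Task 2@1, Task 3@1, Task 4@3, Task 5@3: d1:8  d2:8  d3:12  d4:10  d5:10  d6:10 — peak 12.

12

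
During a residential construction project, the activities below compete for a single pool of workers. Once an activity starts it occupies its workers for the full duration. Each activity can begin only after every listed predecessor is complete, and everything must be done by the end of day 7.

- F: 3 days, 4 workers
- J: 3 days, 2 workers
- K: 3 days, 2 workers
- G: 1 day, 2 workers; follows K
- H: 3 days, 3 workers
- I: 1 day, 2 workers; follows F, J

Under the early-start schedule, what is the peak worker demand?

Early-start schedule: F@1, J@1, K@1, G@4, H@1, I@4.
Load per day: day 1: 11, day 2: 11, day 3: 11, day 4: 4, day 5: 0, day 6: 0, day 7: 0.
Peak is 11.

11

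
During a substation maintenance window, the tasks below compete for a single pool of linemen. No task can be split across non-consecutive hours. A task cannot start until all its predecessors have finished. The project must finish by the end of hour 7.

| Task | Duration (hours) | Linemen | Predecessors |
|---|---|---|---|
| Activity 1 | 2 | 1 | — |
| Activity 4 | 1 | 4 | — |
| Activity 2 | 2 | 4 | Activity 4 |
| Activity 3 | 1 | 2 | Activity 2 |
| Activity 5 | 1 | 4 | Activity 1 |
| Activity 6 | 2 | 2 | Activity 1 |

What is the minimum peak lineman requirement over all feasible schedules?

5

Early-start (Activity 1@1, Activity 4@1, Activity 2@2, Activity 3@4, Activity 5@3, Activity 6@3) gives peak 10: h1:5  h2:5  h3:10  h4:4  h5:0  h6:0  h7:0.
Shift Activity 5→5, Activity 6→6.
Schedule Activity 1@1, Activity 4@1, Activity 2@2, Activity 3@4, Activity 5@5, Activity 6@6: h1:5  h2:5  h3:4  h4:2  h5:4  h6:2  h7:2 — peak 5.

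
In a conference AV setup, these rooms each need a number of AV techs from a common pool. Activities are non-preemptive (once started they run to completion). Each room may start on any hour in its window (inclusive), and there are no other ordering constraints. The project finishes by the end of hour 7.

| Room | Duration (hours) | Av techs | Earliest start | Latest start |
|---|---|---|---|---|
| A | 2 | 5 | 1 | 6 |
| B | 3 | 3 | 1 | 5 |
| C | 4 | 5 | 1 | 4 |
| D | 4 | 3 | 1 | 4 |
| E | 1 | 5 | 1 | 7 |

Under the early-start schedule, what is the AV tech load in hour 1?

At early start, hour 1 has: A, B, C, D, E.
Demand: 5 + 3 + 5 + 3 + 5 = 21.

21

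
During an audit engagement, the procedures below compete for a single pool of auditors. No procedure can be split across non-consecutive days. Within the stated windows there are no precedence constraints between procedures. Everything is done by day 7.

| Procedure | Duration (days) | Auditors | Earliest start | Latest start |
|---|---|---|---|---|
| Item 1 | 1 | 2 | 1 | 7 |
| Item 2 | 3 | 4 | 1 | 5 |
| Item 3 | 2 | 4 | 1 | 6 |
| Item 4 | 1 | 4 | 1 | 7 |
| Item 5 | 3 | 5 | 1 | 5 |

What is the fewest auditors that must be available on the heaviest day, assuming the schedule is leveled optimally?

Early-start (Item 1@1, Item 2@1, Item 3@1, Item 4@1, Item 5@1) gives peak 19: d1:19  d2:13  d3:9  d4:0  d5:0  d6:0  d7:0.
Shift Item 3→2, Item 4→4, Item 5→5.
Schedule Item 1@1, Item 2@1, Item 3@2, Item 4@4, Item 5@5: d1:6  d2:8  d3:8  d4:4  d5:5  d6:5  d7:5 — peak 8.

8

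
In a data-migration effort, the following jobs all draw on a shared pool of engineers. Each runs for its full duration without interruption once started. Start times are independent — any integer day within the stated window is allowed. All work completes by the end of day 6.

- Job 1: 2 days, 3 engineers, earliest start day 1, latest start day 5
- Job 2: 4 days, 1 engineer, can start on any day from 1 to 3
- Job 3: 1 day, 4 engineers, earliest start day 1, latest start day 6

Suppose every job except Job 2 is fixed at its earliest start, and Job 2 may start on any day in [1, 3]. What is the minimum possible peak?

Job 2@1: d1:8  d2:4  d3:1  d4:1  d5:0  d6:0 → peak 8
Job 2@2: d1:7  d2:4  d3:1  d4:1  d5:1  d6:0 → peak 7
Job 2@3: d1:7  d2:3  d3:1  d4:1  d5:1  d6:1 → peak 7
Best is Job 2@2, peak 7.

7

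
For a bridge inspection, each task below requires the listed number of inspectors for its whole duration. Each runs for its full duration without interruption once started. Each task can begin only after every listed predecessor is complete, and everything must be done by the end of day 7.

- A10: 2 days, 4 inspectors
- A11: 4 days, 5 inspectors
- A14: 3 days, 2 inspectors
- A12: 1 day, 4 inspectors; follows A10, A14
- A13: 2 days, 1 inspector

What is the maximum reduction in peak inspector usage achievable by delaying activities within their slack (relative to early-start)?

Early-start peak: d1:12  d2:12  d3:7  d4:9  d5:0  d6:0  d7:0 ⇒ 12.
Leveled (A10@1, A11@3, A14@1, A12@7, A13@1): d1:7  d2:7  d3:7  d4:5  d5:5  d6:5  d7:4 ⇒ 7.
Reduction 12 − 7 = 5.

5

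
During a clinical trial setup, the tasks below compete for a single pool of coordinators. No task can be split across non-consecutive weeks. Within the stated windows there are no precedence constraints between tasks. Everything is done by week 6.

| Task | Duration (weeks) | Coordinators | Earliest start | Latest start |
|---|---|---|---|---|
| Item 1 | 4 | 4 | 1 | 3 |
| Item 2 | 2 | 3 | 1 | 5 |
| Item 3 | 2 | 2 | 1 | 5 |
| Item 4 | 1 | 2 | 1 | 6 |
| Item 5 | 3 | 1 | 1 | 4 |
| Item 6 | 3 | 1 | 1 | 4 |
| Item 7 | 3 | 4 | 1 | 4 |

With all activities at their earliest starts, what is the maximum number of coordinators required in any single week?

Early-start schedule: Item 1@1, Item 2@1, Item 3@1, Item 4@1, Item 5@1, Item 6@1, Item 7@1.
Load per week: week 1: 17, week 2: 15, week 3: 10, week 4: 4, week 5: 0, week 6: 0.
Peak is 17.

17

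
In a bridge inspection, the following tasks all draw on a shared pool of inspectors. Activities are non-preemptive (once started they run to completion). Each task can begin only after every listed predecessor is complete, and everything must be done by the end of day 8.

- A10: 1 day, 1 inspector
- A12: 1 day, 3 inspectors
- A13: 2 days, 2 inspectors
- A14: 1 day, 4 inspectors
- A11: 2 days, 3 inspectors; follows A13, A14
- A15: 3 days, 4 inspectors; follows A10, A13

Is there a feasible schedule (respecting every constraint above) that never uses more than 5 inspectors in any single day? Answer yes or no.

Schedule A10@1, A12@2, A13@1, A14@3, A11@4, A15@6: d1:3  d2:5  d3:4  d4:3  d5:3  d6:4  d7:4  d8:4 — peak 5 ≤ 5.

yes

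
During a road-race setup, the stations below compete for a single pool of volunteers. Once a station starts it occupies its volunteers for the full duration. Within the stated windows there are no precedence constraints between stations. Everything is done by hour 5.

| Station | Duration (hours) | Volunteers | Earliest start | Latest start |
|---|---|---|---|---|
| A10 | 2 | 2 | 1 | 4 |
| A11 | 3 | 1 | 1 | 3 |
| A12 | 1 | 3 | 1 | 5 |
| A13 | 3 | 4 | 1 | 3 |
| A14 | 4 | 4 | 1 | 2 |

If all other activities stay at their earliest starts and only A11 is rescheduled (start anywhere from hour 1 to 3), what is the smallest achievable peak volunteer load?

13

A11@1: h1:14  h2:11  h3:9  h4:4  h5:0 → peak 14
A11@2: h1:13  h2:11  h3:9  h4:5  h5:0 → peak 13
A11@3: h1:13  h2:10  h3:9  h4:5  h5:1 → peak 13
Best is A11@2, peak 13.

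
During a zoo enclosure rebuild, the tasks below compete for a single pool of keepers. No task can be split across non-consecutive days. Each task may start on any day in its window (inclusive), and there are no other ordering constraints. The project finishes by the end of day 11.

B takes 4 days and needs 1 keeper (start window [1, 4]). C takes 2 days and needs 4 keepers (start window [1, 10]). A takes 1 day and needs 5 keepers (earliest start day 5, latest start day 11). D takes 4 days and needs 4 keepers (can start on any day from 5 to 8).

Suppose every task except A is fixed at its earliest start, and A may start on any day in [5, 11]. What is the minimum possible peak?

5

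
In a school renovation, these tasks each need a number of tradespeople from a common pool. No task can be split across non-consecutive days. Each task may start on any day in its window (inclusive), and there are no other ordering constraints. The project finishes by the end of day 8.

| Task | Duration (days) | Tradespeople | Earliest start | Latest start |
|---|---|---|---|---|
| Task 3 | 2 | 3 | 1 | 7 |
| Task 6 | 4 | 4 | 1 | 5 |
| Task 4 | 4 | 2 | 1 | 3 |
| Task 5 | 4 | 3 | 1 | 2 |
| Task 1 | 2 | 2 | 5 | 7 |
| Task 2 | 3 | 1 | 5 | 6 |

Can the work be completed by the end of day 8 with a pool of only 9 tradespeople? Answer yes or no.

Schedule Task 3@1, Task 6@5, Task 4@3, Task 5@1, Task 1@7, Task 2@5: d1:6  d2:6  d3:5  d4:5  d5:7  d6:7  d7:7  d8:6 — peak 7 ≤ 9.

yes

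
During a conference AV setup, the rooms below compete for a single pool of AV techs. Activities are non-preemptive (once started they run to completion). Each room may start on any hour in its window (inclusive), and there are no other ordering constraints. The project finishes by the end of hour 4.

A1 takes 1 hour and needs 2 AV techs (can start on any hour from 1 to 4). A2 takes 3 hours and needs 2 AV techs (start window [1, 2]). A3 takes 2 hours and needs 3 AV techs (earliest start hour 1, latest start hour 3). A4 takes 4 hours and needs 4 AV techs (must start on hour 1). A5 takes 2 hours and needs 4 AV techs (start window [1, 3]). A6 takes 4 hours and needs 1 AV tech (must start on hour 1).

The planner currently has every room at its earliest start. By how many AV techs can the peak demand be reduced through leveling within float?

Early-start peak: h1:16  h2:14  h3:7  h4:5 ⇒ 16.
Leveled (A1@1, A2@2, A3@1, A4@1, A5@3, A6@1): h1:10  h2:10  h3:11  h4:11 ⇒ 11.
Reduction 16 − 11 = 5.

5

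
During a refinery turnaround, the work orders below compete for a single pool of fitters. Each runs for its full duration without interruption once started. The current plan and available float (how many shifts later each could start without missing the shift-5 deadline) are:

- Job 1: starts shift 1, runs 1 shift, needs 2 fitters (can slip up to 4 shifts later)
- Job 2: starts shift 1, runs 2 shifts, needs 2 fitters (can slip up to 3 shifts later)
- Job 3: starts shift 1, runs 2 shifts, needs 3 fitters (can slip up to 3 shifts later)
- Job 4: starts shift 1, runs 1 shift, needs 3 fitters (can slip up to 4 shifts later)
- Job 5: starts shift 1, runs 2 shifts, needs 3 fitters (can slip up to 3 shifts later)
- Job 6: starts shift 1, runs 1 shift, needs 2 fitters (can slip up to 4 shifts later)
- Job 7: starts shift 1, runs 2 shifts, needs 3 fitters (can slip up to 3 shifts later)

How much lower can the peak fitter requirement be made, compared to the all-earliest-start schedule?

12

Early-start peak: s1:18  s2:11  s3:0  s4:0  s5:0 ⇒ 18.
Leveled (Job 1@1, Job 2@1, Job 3@2, Job 4@3, Job 5@4, Job 6@1, Job 7@4): s1:6  s2:5  s3:6  s4:6  s5:6 ⇒ 6.
Reduction 18 − 6 = 12.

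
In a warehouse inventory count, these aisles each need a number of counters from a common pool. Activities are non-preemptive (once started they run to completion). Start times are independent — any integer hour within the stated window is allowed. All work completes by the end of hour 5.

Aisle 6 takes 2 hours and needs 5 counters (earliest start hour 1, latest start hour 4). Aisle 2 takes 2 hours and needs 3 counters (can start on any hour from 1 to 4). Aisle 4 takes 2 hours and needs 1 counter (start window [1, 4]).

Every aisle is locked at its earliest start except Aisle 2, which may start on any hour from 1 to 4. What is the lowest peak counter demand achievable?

6

Aisle 2@1: h1:9  h2:9  h3:0  h4:0  h5:0 → peak 9
Aisle 2@2: h1:6  h2:9  h3:3  h4:0  h5:0 → peak 9
Aisle 2@3: h1:6  h2:6  h3:3  h4:3  h5:0 → peak 6
Aisle 2@4: h1:6  h2:6  h3:0  h4:3  h5:3 → peak 6
Best is Aisle 2@3, peak 6.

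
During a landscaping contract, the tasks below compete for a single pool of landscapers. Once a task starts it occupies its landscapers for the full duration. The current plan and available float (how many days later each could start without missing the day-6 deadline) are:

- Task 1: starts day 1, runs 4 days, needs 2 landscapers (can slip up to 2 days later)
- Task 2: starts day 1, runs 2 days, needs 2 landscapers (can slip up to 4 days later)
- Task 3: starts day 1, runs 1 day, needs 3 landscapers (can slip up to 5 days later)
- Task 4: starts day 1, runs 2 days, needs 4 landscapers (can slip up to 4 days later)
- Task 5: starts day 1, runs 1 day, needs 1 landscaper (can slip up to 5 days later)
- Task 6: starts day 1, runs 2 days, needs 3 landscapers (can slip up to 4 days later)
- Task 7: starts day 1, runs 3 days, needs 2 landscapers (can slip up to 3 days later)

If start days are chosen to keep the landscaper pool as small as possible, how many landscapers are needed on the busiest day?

Early-start (Task 1@1, Task 2@1, Task 3@1, Task 4@1, Task 5@1, Task 6@1, Task 7@1) gives peak 17: d1:17  d2:13  d3:4  d4:2  d5:0  d6:0.
Shift Task 2→3, Task 3→6, Task 5→5, Task 6→5, Task 7→3.
Schedule Task 1@1, Task 2@3, Task 3@6, Task 4@1, Task 5@5, Task 6@5, Task 7@3: d1:6  d2:6  d3:6  d4:6  d5:6  d6:6 — peak 6.
Total landscaper-days = 36 over 6 days ⇒ peak ≥ ⌈36/6⌉ = 6, so 6 is optimal.

6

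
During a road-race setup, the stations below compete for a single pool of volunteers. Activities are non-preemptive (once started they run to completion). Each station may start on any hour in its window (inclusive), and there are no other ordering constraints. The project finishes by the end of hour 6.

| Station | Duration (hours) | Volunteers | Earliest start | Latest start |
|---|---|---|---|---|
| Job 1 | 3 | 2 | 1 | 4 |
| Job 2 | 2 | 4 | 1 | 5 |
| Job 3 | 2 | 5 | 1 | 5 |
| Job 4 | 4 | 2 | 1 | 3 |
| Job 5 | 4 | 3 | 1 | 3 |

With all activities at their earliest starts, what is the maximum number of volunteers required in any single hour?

Early-start schedule: Job 1@1, Job 2@1, Job 3@1, Job 4@1, Job 5@1.
Load per hour: hour 1: 16, hour 2: 16, hour 3: 7, hour 4: 5, hour 5: 0, hour 6: 0.
Peak is 16.

16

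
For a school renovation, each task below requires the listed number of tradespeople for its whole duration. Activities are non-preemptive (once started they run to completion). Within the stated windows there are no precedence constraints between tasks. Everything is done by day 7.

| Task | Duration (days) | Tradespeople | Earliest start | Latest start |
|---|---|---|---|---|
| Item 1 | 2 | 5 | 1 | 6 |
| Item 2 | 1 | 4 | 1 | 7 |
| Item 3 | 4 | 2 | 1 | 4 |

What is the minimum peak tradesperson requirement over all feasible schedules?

5

Early-start (Item 1@1, Item 2@1, Item 3@1) gives peak 11: d1:11  d2:7  d3:2  d4:2  d5:0  d6:0  d7:0.
Shift Item 2→3, Item 3→4.
Schedule Item 1@1, Item 2@3, Item 3@4: d1:5  d2:5  d3:4  d4:2  d5:2  d6:2  d7:2 — peak 5.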